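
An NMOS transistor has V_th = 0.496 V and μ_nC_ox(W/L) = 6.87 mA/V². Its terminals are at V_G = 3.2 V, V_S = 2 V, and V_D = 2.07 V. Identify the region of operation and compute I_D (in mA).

V_GS = V_G − V_S = 3.2 − 2 = 1.2 V; V_DS = V_D − V_S = 2.07 − 2 = 0.07 V.
V_ov = V_GS − V_th = 1.2 − 0.496 = 0.704 V.
Since V_DS = 0.07 V < V_ov = 0.704 V, the device is in the triode region.
I_D = k_n [V_ov · V_DS − ½ V_DS²] = 6.87 × [0.704 × 0.07 − 0.5 × 0.07²] = 0.322 mA.

Triode; I_D = 0.322 mA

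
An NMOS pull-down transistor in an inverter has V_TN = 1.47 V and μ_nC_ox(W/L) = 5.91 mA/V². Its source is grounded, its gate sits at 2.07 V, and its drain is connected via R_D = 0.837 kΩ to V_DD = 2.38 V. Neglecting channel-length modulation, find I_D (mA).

I_D = 1.06 mA

V_GS = V_G = 2.07 V, so V_ov = 2.07 − 1.47 = 0.6 V.
Assume saturation: I_D = ½ k_n V_ov² = 0.5 × 5.91 × 0.6² = 1.06 mA, giving V_DS = V_DD − I_D R_D = 2.38 − 1.06 × 0.837 = 1.49 V.
V_DS = 1.49 V ≥ V_ov = 0.6 V, confirming saturation.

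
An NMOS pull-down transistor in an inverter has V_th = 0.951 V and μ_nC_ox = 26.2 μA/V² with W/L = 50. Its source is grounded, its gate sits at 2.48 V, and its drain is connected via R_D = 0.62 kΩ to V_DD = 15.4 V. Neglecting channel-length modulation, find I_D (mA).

I_D = 1.53 mA

V_GS = V_G = 2.48 V, so V_ov = 2.48 − 0.951 = 1.53 V.
k_n = μ_nC_ox · (W/L) = 1.31 mA/V².
Assume saturation: I_D = ½ k_n V_ov² = 0.5 × 1.31 × 1.53² = 1.53 mA, giving V_DS = V_DD − I_D R_D = 15.4 − 1.53 × 0.62 = 14.5 V.
V_DS = 14.5 V ≥ V_ov = 1.53 V, confirming saturation.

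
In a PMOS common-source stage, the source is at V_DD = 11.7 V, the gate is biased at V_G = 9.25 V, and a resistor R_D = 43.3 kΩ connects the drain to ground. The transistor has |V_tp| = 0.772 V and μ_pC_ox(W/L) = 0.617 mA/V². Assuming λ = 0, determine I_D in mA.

I_D = 0.264 mA

V_SG = V_DD − V_G = 11.7 − 9.25 = 2.45 V, so V_ov = 2.45 − 0.772 = 1.68 V.
Assume saturation: I_D = ½ k_p V_ov² = 0.5 × 0.617 × 1.68² = 0.869 mA, giving V_SD = V_DD − I_D R_D = 11.7 − 0.869 × 43.3 = -25.9 V.
But -25.9 V < V_ov = 1.68 V, so the device is actually in triode.
In triode I_D = k_p[V_ov V_SD − ½ V_SD²] and I_D = (V_DD − V_SD)/R_D. Equating: 13.4 V_SD² − 45.83 V_SD + 11.7 = 0, giving V_SD = 0.278 V (the root below V_ov).
I_D = (11.7 − 0.278) / 43.3 = 0.264 mA.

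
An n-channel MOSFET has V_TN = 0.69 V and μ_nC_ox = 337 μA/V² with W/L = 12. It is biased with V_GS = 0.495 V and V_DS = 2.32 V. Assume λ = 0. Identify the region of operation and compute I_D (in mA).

V_GS = 0.495 V < V_TN = 0.69 V, so the transistor is in cutoff.

Cutoff; I_D = 0 mA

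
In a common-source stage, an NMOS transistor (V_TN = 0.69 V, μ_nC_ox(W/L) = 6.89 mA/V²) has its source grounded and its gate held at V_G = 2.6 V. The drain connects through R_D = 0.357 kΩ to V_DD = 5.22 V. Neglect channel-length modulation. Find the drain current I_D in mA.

V_GS = V_G = 2.6 V, so V_ov = 2.6 − 0.69 = 1.91 V.
Assume saturation: I_D = ½ k_n V_ov² = 0.5 × 6.89 × 1.91² = 12.6 mA, giving V_DS = V_DD − I_D R_D = 5.22 − 12.6 × 0.357 = 0.733 V.
But 0.733 V < V_ov = 1.91 V, so the device is actually in triode.
In triode I_D = k_n[V_ov V_DS − ½ V_DS²] and I_D = (V_DD − V_DS)/R_D. Equating: 1.23 V_DS² − 5.698 V_DS + 5.22 = 0, giving V_DS = 1.26 V (the root below V_ov).
I_D = (5.22 − 1.26) / 0.357 = 11.1 mA.

I_D = 11.1 mA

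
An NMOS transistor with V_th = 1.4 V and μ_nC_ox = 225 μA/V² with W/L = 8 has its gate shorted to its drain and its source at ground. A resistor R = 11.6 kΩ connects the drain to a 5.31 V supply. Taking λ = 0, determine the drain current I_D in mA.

I_D = 0.288 mA

With gate tied to drain, V_GS = V_DS ≥ V_GS − V_th, so the device is in saturation.
k_n = μ_nC_ox · (W/L) = 1.8 mA/V².
KCL at the drain: ½ k_n (V_GS − V_th)² = (V_DD − V_GS)/R.
Let x = V_GS − 1.4. Then 10.4 x² + x − 3.91 = 0, giving x = 0.566 V (positive root), so V_GS = 1.97 V.
I_D = (V_DD − V_GS)/R = (5.31 − 1.97) / 11.6 = 0.288 mA.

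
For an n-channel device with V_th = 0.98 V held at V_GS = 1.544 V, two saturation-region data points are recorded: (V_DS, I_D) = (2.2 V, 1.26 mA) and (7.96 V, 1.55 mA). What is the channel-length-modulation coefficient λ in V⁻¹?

λ = 0.0438 V⁻¹

With V_GS fixed, I_D ∝ (1 + λ V_DS) in saturation, so I_D2/I_D1 = (1 + λ V_DS2)/(1 + λ V_DS1).
1.55/1.26 = 1.23 = (1 + 7.96 λ)/(1 + 2.2 λ).
Solving: λ (I_D1 V_DS2 − I_D2 V_DS1) = I_D2 − I_D1, so λ = (1.55 − 1.26) / (1.26 × 7.96 − 1.55 × 2.2) = 0.29 / 6.62 = 0.0438 V⁻¹.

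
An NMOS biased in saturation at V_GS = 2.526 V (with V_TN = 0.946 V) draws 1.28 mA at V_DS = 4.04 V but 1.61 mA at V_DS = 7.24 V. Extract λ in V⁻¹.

With V_GS fixed, I_D ∝ (1 + λ V_DS) in saturation, so I_D2/I_D1 = (1 + λ V_DS2)/(1 + λ V_DS1).
1.61/1.28 = 1.258 = (1 + 7.24 λ)/(1 + 4.04 λ).
Solving: λ (I_D1 V_DS2 − I_D2 V_DS1) = I_D2 − I_D1, so λ = (1.61 − 1.28) / (1.28 × 7.24 − 1.61 × 4.04) = 0.33 / 2.76 = 0.119 V⁻¹.

λ = 0.119 V⁻¹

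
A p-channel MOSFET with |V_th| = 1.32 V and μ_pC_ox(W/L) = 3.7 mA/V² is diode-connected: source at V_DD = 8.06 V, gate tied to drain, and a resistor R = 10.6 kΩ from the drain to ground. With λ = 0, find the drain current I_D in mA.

I_D = 0.583 mA

With gate tied to drain, V_SG = V_SD ≥ V_SG − |V_th|, so the device is in saturation.
KCL at the drain: ½ k_p (V_SG − |V_th|)² = (V_DD − V_SG)/R.
Let x = V_SG − 1.32. Then 19.6 x² + x − 6.74 = 0, giving x = 0.561 V (positive root), so V_SG = 1.88 V.
I_D = (V_DD − V_SG)/R = (8.06 − 1.88) / 10.6 = 0.583 mA.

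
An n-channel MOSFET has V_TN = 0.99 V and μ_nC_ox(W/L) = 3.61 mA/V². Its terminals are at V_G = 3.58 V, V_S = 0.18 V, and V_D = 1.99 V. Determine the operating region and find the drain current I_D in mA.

Triode; I_D = 9.83 mA

V_GS = V_G − V_S = 3.58 − 0.18 = 3.4 V; V_DS = V_D − V_S = 1.99 − 0.18 = 1.81 V.
V_ov = V_GS − V_TN = 3.4 − 0.99 = 2.41 V.
Since V_DS = 1.81 V < V_ov = 2.41 V, the device is in the triode region.
I_D = k_n [V_ov · V_DS − ½ V_DS²] = 3.61 × [2.41 × 1.81 − 0.5 × 1.81²] = 9.83 mA.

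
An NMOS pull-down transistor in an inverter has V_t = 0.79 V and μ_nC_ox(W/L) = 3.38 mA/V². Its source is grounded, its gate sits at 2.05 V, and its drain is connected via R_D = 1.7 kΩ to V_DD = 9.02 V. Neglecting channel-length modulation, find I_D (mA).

I_D = 2.68 mA

V_GS = V_G = 2.05 V, so V_ov = 2.05 − 0.79 = 1.26 V.
Assume saturation: I_D = ½ k_n V_ov² = 0.5 × 3.38 × 1.26² = 2.68 mA, giving V_DS = V_DD − I_D R_D = 9.02 − 2.68 × 1.7 = 4.46 V.
V_DS = 4.46 V ≥ V_ov = 1.26 V, confirming saturation.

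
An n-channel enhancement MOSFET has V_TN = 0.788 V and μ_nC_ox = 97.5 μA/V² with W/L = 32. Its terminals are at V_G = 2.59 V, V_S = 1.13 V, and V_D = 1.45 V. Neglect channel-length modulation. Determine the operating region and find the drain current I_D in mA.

Triode; I_D = 0.511 mA

V_GS = V_G − V_S = 2.59 − 1.13 = 1.46 V; V_DS = V_D − V_S = 1.45 − 1.13 = 0.32 V.
k_n = μ_nC_ox · (W/L) = 3.12 mA/V².
V_ov = V_GS − V_TN = 1.46 − 0.788 = 0.672 V.
Since V_DS = 0.32 V < V_ov = 0.672 V, the device is in the triode region.
I_D = k_n [V_ov · V_DS − ½ V_DS²] = 3.12 × [0.672 × 0.32 − 0.5 × 0.32²] = 0.511 mA.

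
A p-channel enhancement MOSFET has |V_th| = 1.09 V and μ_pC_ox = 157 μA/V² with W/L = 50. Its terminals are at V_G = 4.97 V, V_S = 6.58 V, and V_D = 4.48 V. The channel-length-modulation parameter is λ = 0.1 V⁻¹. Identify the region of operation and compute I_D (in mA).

V_SG = V_S − V_G = 6.58 − 4.97 = 1.61 V; V_SD = V_S − V_D = 6.58 − 4.48 = 2.1 V.
k_p = μ_pC_ox · (W/L) = 7.85 mA/V².
V_ov = V_SG − |V_th| = 1.61 − 1.09 = 0.52 V.
Since V_SD = 2.1 V ≥ V_ov = 0.52 V, the device is in saturation.
I_D = ½ k_p V_ov² (1 + λ V_SD) = 0.5 × 7.85 × 0.52² × (1 + 0.1 × 2.1) = 1.28 mA.

Saturation; I_D = 1.28 mA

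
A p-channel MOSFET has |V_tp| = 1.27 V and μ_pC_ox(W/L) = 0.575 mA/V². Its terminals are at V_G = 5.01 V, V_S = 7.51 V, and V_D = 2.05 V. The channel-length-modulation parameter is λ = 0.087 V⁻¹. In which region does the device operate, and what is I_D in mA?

V_SG = V_S − V_G = 7.51 − 5.01 = 2.5 V; V_SD = V_S − V_D = 7.51 − 2.05 = 5.46 V.
V_ov = V_SG − |V_tp| = 2.5 − 1.27 = 1.23 V.
Since V_SD = 5.46 V ≥ V_ov = 1.23 V, the device is in saturation.
I_D = ½ k_p V_ov² (1 + λ V_SD) = 0.5 × 0.575 × 1.23² × (1 + 0.087 × 5.46) = 0.642 mA.

Saturation; I_D = 0.642 mA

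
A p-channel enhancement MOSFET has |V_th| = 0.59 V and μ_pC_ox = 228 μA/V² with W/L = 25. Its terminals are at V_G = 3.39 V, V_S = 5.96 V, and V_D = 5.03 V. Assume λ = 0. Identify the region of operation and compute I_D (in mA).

Triode; I_D = 8.03 mA

V_SG = V_S − V_G = 5.96 − 3.39 = 2.57 V; V_SD = V_S − V_D = 5.96 − 5.03 = 0.93 V.
k_p = μ_pC_ox · (W/L) = 5.7 mA/V².
V_ov = V_SG − |V_th| = 2.57 − 0.59 = 1.98 V.
Since V_SD = 0.93 V < V_ov = 1.98 V, the device is in the triode region.
I_D = k_p [V_ov · V_SD − ½ V_SD²] = 5.7 × [1.98 × 0.93 − 0.5 × 0.93²] = 8.03 mA.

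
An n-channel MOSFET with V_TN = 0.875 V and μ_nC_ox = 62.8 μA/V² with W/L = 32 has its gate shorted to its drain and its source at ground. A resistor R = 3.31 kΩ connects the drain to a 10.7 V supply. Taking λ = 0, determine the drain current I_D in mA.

With gate tied to drain, V_GS = V_DS ≥ V_GS − V_TN, so the device is in saturation.
k_n = μ_nC_ox · (W/L) = 2.01 mA/V².
KCL at the drain: ½ k_n (V_GS − V_TN)² = (V_DD − V_GS)/R.
Let x = V_GS − 0.875. Then 3.33 x² + x − 9.825 = 0, giving x = 1.57 V (positive root), so V_GS = 2.45 V.
I_D = (V_DD − V_GS)/R = (10.7 − 2.45) / 3.31 = 2.49 mA.

I_D = 2.49 mA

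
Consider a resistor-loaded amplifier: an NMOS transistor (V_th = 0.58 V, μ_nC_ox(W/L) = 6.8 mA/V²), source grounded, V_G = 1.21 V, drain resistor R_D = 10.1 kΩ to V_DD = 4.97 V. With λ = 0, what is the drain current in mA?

V_GS = V_G = 1.21 V, so V_ov = 1.21 − 0.58 = 0.63 V.
Assume saturation: I_D = ½ k_n V_ov² = 0.5 × 6.8 × 0.63² = 1.35 mA, giving V_DS = V_DD − I_D R_D = 4.97 − 1.35 × 10.1 = -8.66 V.
But -8.66 V < V_ov = 0.63 V, so the device is actually in triode.
In triode I_D = k_n[V_ov V_DS − ½ V_DS²] and I_D = (V_DD − V_DS)/R_D. Equating: 34.3 V_DS² − 44.27 V_DS + 4.97 = 0, giving V_DS = 0.124 V (the root below V_ov).
I_D = (4.97 − 0.124) / 10.1 = 0.48 mA.

I_D = 0.480 mA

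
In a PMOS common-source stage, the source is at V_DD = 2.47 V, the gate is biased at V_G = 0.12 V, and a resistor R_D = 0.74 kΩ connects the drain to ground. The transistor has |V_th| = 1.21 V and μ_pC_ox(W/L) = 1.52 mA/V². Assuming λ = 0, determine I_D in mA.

V_SG = V_DD − V_G = 2.47 − 0.12 = 2.35 V, so V_ov = 2.35 − 1.21 = 1.14 V.
Assume saturation: I_D = ½ k_p V_ov² = 0.5 × 1.52 × 1.14² = 0.988 mA, giving V_SD = V_DD − I_D R_D = 2.47 − 0.988 × 0.74 = 1.74 V.
V_SD = 1.74 V ≥ V_ov = 1.14 V, confirming saturation.

I_D = 0.988 mA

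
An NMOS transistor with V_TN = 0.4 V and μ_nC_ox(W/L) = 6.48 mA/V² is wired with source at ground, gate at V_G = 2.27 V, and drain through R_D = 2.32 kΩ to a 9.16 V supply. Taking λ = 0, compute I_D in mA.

I_D = 3.80 mA

V_GS = V_G = 2.27 V, so V_ov = 2.27 − 0.4 = 1.87 V.
Assume saturation: I_D = ½ k_n V_ov² = 0.5 × 6.48 × 1.87² = 11.3 mA, giving V_DS = V_DD − I_D R_D = 9.16 − 11.3 × 2.32 = -17.1 V.
But -17.1 V < V_ov = 1.87 V, so the device is actually in triode.
In triode I_D = k_n[V_ov V_DS − ½ V_DS²] and I_D = (V_DD − V_DS)/R_D. Equating: 7.52 V_DS² − 29.11 V_DS + 9.16 = 0, giving V_DS = 0.345 V (the root below V_ov).
I_D = (9.16 − 0.345) / 2.32 = 3.8 mA.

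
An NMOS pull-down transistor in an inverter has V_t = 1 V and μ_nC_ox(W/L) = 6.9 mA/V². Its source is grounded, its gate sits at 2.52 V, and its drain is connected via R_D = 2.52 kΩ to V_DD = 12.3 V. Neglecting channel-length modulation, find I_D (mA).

V_GS = V_G = 2.52 V, so V_ov = 2.52 − 1 = 1.52 V.
Assume saturation: I_D = ½ k_n V_ov² = 0.5 × 6.9 × 1.52² = 7.97 mA, giving V_DS = V_DD − I_D R_D = 12.3 − 7.97 × 2.52 = -7.79 V.
But -7.79 V < V_ov = 1.52 V, so the device is actually in triode.
In triode I_D = k_n[V_ov V_DS − ½ V_DS²] and I_D = (V_DD − V_DS)/R_D. Equating: 8.69 V_DS² − 27.43 V_DS + 12.3 = 0, giving V_DS = 0.541 V (the root below V_ov).
I_D = (12.3 − 0.541) / 2.52 = 4.67 mA.

I_D = 4.67 mA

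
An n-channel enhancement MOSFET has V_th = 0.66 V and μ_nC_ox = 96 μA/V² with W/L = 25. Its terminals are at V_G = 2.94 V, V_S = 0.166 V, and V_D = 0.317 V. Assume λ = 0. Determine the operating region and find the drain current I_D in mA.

V_GS = V_G − V_S = 2.94 − 0.166 = 2.77 V; V_DS = V_D − V_S = 0.317 − 0.166 = 0.151 V.
k_n = μ_nC_ox · (W/L) = 2.4 mA/V².
V_ov = V_GS − V_th = 2.77 − 0.66 = 2.11 V.
Since V_DS = 0.151 V < V_ov = 2.11 V, the device is in the triode region.
I_D = k_n [V_ov · V_DS − ½ V_DS²] = 2.4 × [2.11 × 0.151 − 0.5 × 0.151²] = 0.739 mA.

Triode; I_D = 0.739 mA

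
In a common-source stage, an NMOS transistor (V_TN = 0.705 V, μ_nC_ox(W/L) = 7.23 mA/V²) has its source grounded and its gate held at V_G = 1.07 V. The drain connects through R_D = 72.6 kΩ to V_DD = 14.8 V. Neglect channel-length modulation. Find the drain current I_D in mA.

V_GS = V_G = 1.07 V, so V_ov = 1.07 − 0.705 = 0.365 V.
Assume saturation: I_D = ½ k_n V_ov² = 0.5 × 7.23 × 0.365² = 0.482 mA, giving V_DS = V_DD − I_D R_D = 14.8 − 0.482 × 72.6 = -20.2 V.
But -20.2 V < V_ov = 0.365 V, so the device is actually in triode.
In triode I_D = k_n[V_ov V_DS − ½ V_DS²] and I_D = (V_DD − V_DS)/R_D. Equating: 262 V_DS² − 192.6 V_DS + 14.8 = 0, giving V_DS = 0.0872 V (the root below V_ov).
I_D = (14.8 − 0.0872) / 72.6 = 0.203 mA.

I_D = 0.203 mA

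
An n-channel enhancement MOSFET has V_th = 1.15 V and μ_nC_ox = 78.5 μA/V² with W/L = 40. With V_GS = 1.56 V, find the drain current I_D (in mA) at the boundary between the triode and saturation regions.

At the boundary V_DS = V_ov = V_GS − V_th = 1.56 − 1.15 = 0.41 V.
k_n = μ_nC_ox · (W/L) = 3.14 mA/V².
I_D = ½ k_n V_ov² = 0.5 × 3.14 × 0.41² = 0.264 mA.

I_D = 0.264 mA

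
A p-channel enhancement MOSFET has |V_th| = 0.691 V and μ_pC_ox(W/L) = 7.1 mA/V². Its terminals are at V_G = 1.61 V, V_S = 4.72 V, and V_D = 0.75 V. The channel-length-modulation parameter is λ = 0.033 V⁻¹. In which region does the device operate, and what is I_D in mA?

Saturation; I_D = 23.5 mA

V_SG = V_S − V_G = 4.72 − 1.61 = 3.11 V; V_SD = V_S − V_D = 4.72 − 0.75 = 3.97 V.
V_ov = V_SG − |V_th| = 3.11 − 0.691 = 2.42 V.
Since V_SD = 3.97 V ≥ V_ov = 2.42 V, the device is in saturation.
I_D = ½ k_p V_ov² (1 + λ V_SD) = 0.5 × 7.1 × 2.42² × (1 + 0.033 × 3.97) = 23.5 mA.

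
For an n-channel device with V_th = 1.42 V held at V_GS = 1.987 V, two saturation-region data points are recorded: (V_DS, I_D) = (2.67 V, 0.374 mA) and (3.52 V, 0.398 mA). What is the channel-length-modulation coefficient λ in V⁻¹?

λ = 0.0946 V⁻¹

With V_GS fixed, I_D ∝ (1 + λ V_DS) in saturation, so I_D2/I_D1 = (1 + λ V_DS2)/(1 + λ V_DS1).
0.398/0.374 = 1.064 = (1 + 3.52 λ)/(1 + 2.67 λ).
Solving: λ (I_D1 V_DS2 − I_D2 V_DS1) = I_D2 − I_D1, so λ = (0.398 − 0.374) / (0.374 × 3.52 − 0.398 × 2.67) = 0.024 / 0.254 = 0.0946 V⁻¹.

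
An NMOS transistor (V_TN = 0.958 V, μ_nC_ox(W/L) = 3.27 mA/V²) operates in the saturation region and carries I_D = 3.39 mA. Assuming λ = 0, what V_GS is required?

In saturation I_D = ½ k_n (V_GS − V_TN)², so V_GS − V_TN = √(2 I_D / k_n) = √(2 × 3.39 / 3.27) = 1.44 V.
V_GS = 0.958 + 1.44 = 2.4 V.

V_GS = 2.40 V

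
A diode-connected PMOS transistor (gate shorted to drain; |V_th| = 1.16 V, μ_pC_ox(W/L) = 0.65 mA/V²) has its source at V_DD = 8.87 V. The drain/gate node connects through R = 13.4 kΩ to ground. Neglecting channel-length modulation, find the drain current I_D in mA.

I_D = 0.484 mA

With gate tied to drain, V_SG = V_SD ≥ V_SG − |V_th|, so the device is in saturation.
KCL at the drain: ½ k_p (V_SG − |V_th|)² = (V_DD − V_SG)/R.
Let x = V_SG − 1.16. Then 4.36 x² + x − 7.71 = 0, giving x = 1.22 V (positive root), so V_SG = 2.38 V.
I_D = (V_DD − V_SG)/R = (8.87 − 2.38) / 13.4 = 0.484 mA.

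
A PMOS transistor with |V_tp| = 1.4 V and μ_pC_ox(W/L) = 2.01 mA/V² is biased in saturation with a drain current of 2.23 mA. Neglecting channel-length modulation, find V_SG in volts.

V_SG = 2.89 V

In saturation I_D = ½ k_p (V_SG − |V_tp|)², so V_SG − |V_tp| = √(2 I_D / k_p) = √(2 × 2.23 / 2.01) = 1.49 V.
V_SG = 1.4 + 1.49 = 2.89 V.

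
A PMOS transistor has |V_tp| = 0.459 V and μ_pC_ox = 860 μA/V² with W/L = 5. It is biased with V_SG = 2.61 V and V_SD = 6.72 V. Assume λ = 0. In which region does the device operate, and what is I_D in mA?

Saturation; I_D = 9.95 mA

k_p = μ_pC_ox · (W/L) = 4.3 mA/V².
V_ov = V_SG − |V_tp| = 2.61 − 0.459 = 2.15 V.
Since V_SD = 6.72 V ≥ V_ov = 2.15 V, the device is in saturation.
I_D = ½ k_p V_ov² = 0.5 × 4.3 × 2.15² = 9.95 mA.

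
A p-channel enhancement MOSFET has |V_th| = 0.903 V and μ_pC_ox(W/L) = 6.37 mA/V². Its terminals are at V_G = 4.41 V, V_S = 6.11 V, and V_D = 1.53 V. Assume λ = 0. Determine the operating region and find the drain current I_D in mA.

Saturation; I_D = 2.02 mA

V_SG = V_S − V_G = 6.11 − 4.41 = 1.7 V; V_SD = V_S − V_D = 6.11 − 1.53 = 4.58 V.
V_ov = V_SG − |V_th| = 1.7 − 0.903 = 0.797 V.
Since V_SD = 4.58 V ≥ V_ov = 0.797 V, the device is in saturation.
I_D = ½ k_p V_ov² = 0.5 × 6.37 × 0.797² = 2.02 mA.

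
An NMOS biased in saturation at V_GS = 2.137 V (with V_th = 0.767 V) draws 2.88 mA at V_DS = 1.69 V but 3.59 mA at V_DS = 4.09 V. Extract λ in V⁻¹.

With V_GS fixed, I_D ∝ (1 + λ V_DS) in saturation, so I_D2/I_D1 = (1 + λ V_DS2)/(1 + λ V_DS1).
3.59/2.88 = 1.247 = (1 + 4.09 λ)/(1 + 1.69 λ).
Solving: λ (I_D1 V_DS2 − I_D2 V_DS1) = I_D2 − I_D1, so λ = (3.59 − 2.88) / (2.88 × 4.09 − 3.59 × 1.69) = 0.71 / 5.71 = 0.124 V⁻¹.

λ = 0.124 V⁻¹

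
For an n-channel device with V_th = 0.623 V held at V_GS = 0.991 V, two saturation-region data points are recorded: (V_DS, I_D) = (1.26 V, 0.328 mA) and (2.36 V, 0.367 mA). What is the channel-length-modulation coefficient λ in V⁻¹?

λ = 0.125 V⁻¹

With V_GS fixed, I_D ∝ (1 + λ V_DS) in saturation, so I_D2/I_D1 = (1 + λ V_DS2)/(1 + λ V_DS1).
0.367/0.328 = 1.119 = (1 + 2.36 λ)/(1 + 1.26 λ).
Solving: λ (I_D1 V_DS2 − I_D2 V_DS1) = I_D2 − I_D1, so λ = (0.367 − 0.328) / (0.328 × 2.36 − 0.367 × 1.26) = 0.039 / 0.312 = 0.125 V⁻¹.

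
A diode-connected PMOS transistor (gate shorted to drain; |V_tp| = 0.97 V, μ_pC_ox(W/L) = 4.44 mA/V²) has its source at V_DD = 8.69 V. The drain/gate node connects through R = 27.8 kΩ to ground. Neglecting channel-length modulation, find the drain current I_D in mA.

I_D = 0.265 mA

With gate tied to drain, V_SG = V_SD ≥ V_SG − |V_tp|, so the device is in saturation.
KCL at the drain: ½ k_p (V_SG − |V_tp|)² = (V_DD − V_SG)/R.
Let x = V_SG − 0.97. Then 61.7 x² + x − 7.72 = 0, giving x = 0.346 V (positive root), so V_SG = 1.32 V.
I_D = (V_DD − V_SG)/R = (8.69 − 1.32) / 27.8 = 0.265 mA.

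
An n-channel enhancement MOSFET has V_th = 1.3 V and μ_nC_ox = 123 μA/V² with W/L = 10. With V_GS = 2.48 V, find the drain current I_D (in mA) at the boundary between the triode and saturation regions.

I_D = 0.856 mA

At the boundary V_DS = V_ov = V_GS − V_th = 2.48 − 1.3 = 1.18 V.
k_n = μ_nC_ox · (W/L) = 1.23 mA/V².
I_D = ½ k_n V_ov² = 0.5 × 1.23 × 1.18² = 0.856 mA.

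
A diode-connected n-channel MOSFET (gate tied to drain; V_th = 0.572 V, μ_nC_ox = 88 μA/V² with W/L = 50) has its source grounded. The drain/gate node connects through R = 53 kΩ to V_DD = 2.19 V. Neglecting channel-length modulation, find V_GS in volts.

V_GS = 0.686 V

With gate tied to drain, V_GS = V_DS ≥ V_GS − V_th, so the device is in saturation.
k_n = μ_nC_ox · (W/L) = 4.4 mA/V².
KCL at the drain: ½ k_n (V_GS − V_th)² = (V_DD − V_GS)/R.
Let x = V_GS − 0.572. Then 117 x² + x − 1.618 = 0, giving x = 0.114 V (positive root), so V_GS = 0.686 V.
I_D = (V_DD − V_GS)/R = (2.19 − 0.686) / 53 = 0.0284 mA.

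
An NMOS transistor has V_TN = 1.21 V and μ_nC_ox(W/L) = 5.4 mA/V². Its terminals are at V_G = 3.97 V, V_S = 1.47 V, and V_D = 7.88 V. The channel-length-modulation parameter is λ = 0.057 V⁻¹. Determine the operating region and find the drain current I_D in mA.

V_GS = V_G − V_S = 3.97 − 1.47 = 2.5 V; V_DS = V_D − V_S = 7.88 − 1.47 = 6.41 V.
V_ov = V_GS − V_TN = 2.5 − 1.21 = 1.29 V.
Since V_DS = 6.41 V ≥ V_ov = 1.29 V, the device is in saturation.
I_D = ½ k_n V_ov² (1 + λ V_DS) = 0.5 × 5.4 × 1.29² × (1 + 0.057 × 6.41) = 6.13 mA.

Saturation; I_D = 6.13 mA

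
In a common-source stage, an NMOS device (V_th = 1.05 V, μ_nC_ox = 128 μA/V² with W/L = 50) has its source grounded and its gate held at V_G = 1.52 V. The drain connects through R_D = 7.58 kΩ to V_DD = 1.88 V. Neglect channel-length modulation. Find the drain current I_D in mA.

I_D = 0.237 mA

V_GS = V_G = 1.52 V, so V_ov = 1.52 − 1.05 = 0.47 V.
k_n = μ_nC_ox · (W/L) = 6.4 mA/V².
Assume saturation: I_D = ½ k_n V_ov² = 0.5 × 6.4 × 0.47² = 0.707 mA, giving V_DS = V_DD − I_D R_D = 1.88 − 0.707 × 7.58 = -3.48 V.
But -3.48 V < V_ov = 0.47 V, so the device is actually in triode.
In triode I_D = k_n[V_ov V_DS − ½ V_DS²] and I_D = (V_DD − V_DS)/R_D. Equating: 24.3 V_DS² − 23.8 V_DS + 1.88 = 0, giving V_DS = 0.0866 V (the root below V_ov).
I_D = (1.88 − 0.0866) / 7.58 = 0.237 mA.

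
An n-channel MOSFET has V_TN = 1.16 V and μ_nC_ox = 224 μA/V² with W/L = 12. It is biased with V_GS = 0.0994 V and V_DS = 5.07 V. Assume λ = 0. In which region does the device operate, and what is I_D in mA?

V_GS = 0.0994 V < V_TN = 1.16 V, so the transistor is in cutoff.

Cutoff; I_D = 0 mA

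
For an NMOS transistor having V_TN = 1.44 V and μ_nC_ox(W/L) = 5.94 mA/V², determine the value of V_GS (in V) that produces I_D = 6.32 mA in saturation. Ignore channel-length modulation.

V_GS = 2.90 V

In saturation I_D = ½ k_n (V_GS − V_TN)², so V_GS − V_TN = √(2 I_D / k_n) = √(2 × 6.32 / 5.94) = 1.46 V.
V_GS = 1.44 + 1.46 = 2.9 V.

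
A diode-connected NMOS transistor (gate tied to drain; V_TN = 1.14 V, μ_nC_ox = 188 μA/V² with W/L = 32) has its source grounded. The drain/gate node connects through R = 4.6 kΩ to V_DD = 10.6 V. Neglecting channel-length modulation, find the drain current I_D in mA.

With gate tied to drain, V_GS = V_DS ≥ V_GS − V_TN, so the device is in saturation.
k_n = μ_nC_ox · (W/L) = 6.016 mA/V².
KCL at the drain: ½ k_n (V_GS − V_TN)² = (V_DD − V_GS)/R.
Let x = V_GS − 1.14. Then 13.8 x² + x − 9.46 = 0, giving x = 0.792 V (positive root), so V_GS = 1.93 V.
I_D = (V_DD − V_GS)/R = (10.6 − 1.93) / 4.6 = 1.88 mA.

I_D = 1.88 mA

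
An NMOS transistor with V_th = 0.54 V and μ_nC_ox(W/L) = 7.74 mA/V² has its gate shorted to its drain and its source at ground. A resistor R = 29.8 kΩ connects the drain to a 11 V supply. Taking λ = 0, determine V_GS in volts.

With gate tied to drain, V_GS = V_DS ≥ V_GS − V_th, so the device is in saturation.
KCL at the drain: ½ k_n (V_GS − V_th)² = (V_DD − V_GS)/R.
Let x = V_GS − 0.54. Then 115 x² + x − 10.46 = 0, giving x = 0.297 V (positive root), so V_GS = 0.837 V.
I_D = (V_DD − V_GS)/R = (11 − 0.837) / 29.8 = 0.341 mA.

V_GS = 0.837 V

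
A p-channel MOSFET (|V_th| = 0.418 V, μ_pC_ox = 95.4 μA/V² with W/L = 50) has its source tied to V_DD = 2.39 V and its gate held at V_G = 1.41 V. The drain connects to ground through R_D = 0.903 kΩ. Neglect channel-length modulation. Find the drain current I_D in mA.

V_SG = V_DD − V_G = 2.39 − 1.41 = 0.98 V, so V_ov = 0.98 − 0.418 = 0.562 V.
k_p = μ_pC_ox · (W/L) = 4.77 mA/V².
Assume saturation: I_D = ½ k_p V_ov² = 0.5 × 4.77 × 0.562² = 0.753 mA, giving V_SD = V_DD − I_D R_D = 2.39 − 0.753 × 0.903 = 1.71 V.
V_SD = 1.71 V ≥ V_ov = 0.562 V, confirming saturation.

I_D = 0.753 mA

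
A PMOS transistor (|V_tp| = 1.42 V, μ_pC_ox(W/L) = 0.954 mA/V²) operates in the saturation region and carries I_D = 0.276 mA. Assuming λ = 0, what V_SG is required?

In saturation I_D = ½ k_p (V_SG − |V_tp|)², so V_SG − |V_tp| = √(2 I_D / k_p) = √(2 × 0.276 / 0.954) = 0.761 V.
V_SG = 1.42 + 0.761 = 2.18 V.

V_SG = 2.18 V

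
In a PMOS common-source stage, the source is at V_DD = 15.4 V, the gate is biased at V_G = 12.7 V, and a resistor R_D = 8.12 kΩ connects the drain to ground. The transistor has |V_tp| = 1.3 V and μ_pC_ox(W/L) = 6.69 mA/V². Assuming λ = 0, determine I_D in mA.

I_D = 1.87 mA

V_SG = V_DD − V_G = 15.4 − 12.7 = 2.7 V, so V_ov = 2.7 − 1.3 = 1.4 V.
Assume saturation: I_D = ½ k_p V_ov² = 0.5 × 6.69 × 1.4² = 6.56 mA, giving V_SD = V_DD − I_D R_D = 15.4 − 6.56 × 8.12 = -37.8 V.
But -37.8 V < V_ov = 1.4 V, so the device is actually in triode.
In triode I_D = k_p[V_ov V_SD − ½ V_SD²] and I_D = (V_DD − V_SD)/R_D. Equating: 27.2 V_SD² − 77.05 V_SD + 15.4 = 0, giving V_SD = 0.216 V (the root below V_ov).
I_D = (15.4 − 0.216) / 8.12 = 1.87 mA.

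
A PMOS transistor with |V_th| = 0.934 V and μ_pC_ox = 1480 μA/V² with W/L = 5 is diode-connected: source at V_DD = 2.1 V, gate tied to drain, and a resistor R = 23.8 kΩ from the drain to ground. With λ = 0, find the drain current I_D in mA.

With gate tied to drain, V_SG = V_SD ≥ V_SG − |V_th|, so the device is in saturation.
k_p = μ_pC_ox · (W/L) = 7.4 mA/V².
KCL at the drain: ½ k_p (V_SG − |V_th|)² = (V_DD − V_SG)/R.
Let x = V_SG − 0.934. Then 88.1 x² + x − 1.166 = 0, giving x = 0.11 V (positive root), so V_SG = 1.04 V.
I_D = (V_DD − V_SG)/R = (2.1 − 1.04) / 23.8 = 0.0444 mA.

I_D = 0.0444 mA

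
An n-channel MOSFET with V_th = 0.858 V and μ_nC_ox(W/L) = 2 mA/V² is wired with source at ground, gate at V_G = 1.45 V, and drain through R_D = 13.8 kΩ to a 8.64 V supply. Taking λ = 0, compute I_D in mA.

V_GS = V_G = 1.45 V, so V_ov = 1.45 − 0.858 = 0.592 V.
Assume saturation: I_D = ½ k_n V_ov² = 0.5 × 2 × 0.592² = 0.35 mA, giving V_DS = V_DD − I_D R_D = 8.64 − 0.35 × 13.8 = 3.8 V.
V_DS = 3.8 V ≥ V_ov = 0.592 V, confirming saturation.

I_D = 0.350 mA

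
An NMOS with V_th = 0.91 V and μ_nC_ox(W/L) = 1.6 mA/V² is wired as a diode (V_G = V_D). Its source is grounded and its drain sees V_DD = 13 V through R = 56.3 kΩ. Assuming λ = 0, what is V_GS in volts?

V_GS = 1.42 V

With gate tied to drain, V_GS = V_DS ≥ V_GS − V_th, so the device is in saturation.
KCL at the drain: ½ k_n (V_GS − V_th)² = (V_DD − V_GS)/R.
Let x = V_GS − 0.91. Then 45 x² + x − 12.09 = 0, giving x = 0.507 V (positive root), so V_GS = 1.42 V.
I_D = (V_DD − V_GS)/R = (13 − 1.42) / 56.3 = 0.206 mA.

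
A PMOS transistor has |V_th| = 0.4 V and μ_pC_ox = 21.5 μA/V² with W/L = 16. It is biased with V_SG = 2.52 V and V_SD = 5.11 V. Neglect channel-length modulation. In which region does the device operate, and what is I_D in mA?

Saturation; I_D = 0.773 mA

k_p = μ_pC_ox · (W/L) = 0.344 mA/V².
V_ov = V_SG − |V_th| = 2.52 − 0.4 = 2.12 V.
Since V_SD = 5.11 V ≥ V_ov = 2.12 V, the device is in saturation.
I_D = ½ k_p V_ov² = 0.5 × 0.344 × 2.12² = 0.773 mA.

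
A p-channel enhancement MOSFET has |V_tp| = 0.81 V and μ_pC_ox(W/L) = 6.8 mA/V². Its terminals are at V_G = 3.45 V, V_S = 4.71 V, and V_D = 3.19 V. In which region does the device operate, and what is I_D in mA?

V_SG = V_S − V_G = 4.71 − 3.45 = 1.26 V; V_SD = V_S − V_D = 4.71 − 3.19 = 1.52 V.
V_ov = V_SG − |V_tp| = 1.26 − 0.81 = 0.45 V.
Since V_SD = 1.52 V ≥ V_ov = 0.45 V, the device is in saturation.
I_D = ½ k_p V_ov² = 0.5 × 6.8 × 0.45² = 0.688 mA.

Saturation; I_D = 0.688 mA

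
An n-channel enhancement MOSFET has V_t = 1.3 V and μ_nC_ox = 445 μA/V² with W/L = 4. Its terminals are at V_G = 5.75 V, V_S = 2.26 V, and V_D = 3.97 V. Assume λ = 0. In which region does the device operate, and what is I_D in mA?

V_GS = V_G − V_S = 5.75 − 2.26 = 3.49 V; V_DS = V_D − V_S = 3.97 − 2.26 = 1.71 V.
k_n = μ_nC_ox · (W/L) = 1.78 mA/V².
V_ov = V_GS − V_t = 3.49 − 1.3 = 2.19 V.
Since V_DS = 1.71 V < V_ov = 2.19 V, the device is in the triode region.
I_D = k_n [V_ov · V_DS − ½ V_DS²] = 1.78 × [2.19 × 1.71 − 0.5 × 1.71²] = 4.06 mA.

Triode; I_D = 4.06 mA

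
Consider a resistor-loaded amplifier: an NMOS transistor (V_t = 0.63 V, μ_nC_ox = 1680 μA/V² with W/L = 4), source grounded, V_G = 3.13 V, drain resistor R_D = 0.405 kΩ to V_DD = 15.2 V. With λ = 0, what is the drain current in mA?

V_GS = V_G = 3.13 V, so V_ov = 3.13 − 0.63 = 2.5 V.
k_n = μ_nC_ox · (W/L) = 6.72 mA/V².
Assume saturation: I_D = ½ k_n V_ov² = 0.5 × 6.72 × 2.5² = 21 mA, giving V_DS = V_DD − I_D R_D = 15.2 − 21 × 0.405 = 6.69 V.
V_DS = 6.69 V ≥ V_ov = 2.5 V, confirming saturation.

I_D = 21.0 mA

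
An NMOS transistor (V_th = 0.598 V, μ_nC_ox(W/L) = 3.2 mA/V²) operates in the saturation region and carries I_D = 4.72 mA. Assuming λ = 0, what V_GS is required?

In saturation I_D = ½ k_n (V_GS − V_th)², so V_GS − V_th = √(2 I_D / k_n) = √(2 × 4.72 / 3.2) = 1.72 V.
V_GS = 0.598 + 1.72 = 2.32 V.

V_GS = 2.32 V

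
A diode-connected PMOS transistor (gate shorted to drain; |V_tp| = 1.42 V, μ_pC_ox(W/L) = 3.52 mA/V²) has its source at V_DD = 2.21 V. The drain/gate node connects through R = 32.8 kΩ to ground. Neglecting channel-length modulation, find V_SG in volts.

V_SG = 1.53 V

With gate tied to drain, V_SG = V_SD ≥ V_SG − |V_tp|, so the device is in saturation.
KCL at the drain: ½ k_p (V_SG − |V_tp|)² = (V_DD − V_SG)/R.
Let x = V_SG − 1.42. Then 57.7 x² + x − 0.79 = 0, giving x = 0.109 V (positive root), so V_SG = 1.53 V.
I_D = (V_DD − V_SG)/R = (2.21 − 1.53) / 32.8 = 0.0208 mA.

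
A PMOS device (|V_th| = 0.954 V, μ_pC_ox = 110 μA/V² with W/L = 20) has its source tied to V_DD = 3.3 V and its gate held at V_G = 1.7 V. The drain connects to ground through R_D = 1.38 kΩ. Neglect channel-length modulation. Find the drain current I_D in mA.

I_D = 0.459 mA

V_SG = V_DD − V_G = 3.3 − 1.7 = 1.6 V, so V_ov = 1.6 − 0.954 = 0.646 V.
k_p = μ_pC_ox · (W/L) = 2.2 mA/V².
Assume saturation: I_D = ½ k_p V_ov² = 0.5 × 2.2 × 0.646² = 0.459 mA, giving V_SD = V_DD − I_D R_D = 3.3 − 0.459 × 1.38 = 2.67 V.
V_SD = 2.67 V ≥ V_ov = 0.646 V, confirming saturation.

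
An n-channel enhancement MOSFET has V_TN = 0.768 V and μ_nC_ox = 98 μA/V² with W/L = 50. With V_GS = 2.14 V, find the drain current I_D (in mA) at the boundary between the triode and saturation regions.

I_D = 4.61 mA

At the boundary V_DS = V_ov = V_GS − V_TN = 2.14 − 0.768 = 1.37 V.
k_n = μ_nC_ox · (W/L) = 4.9 mA/V².
I_D = ½ k_n V_ov² = 0.5 × 4.9 × 1.37² = 4.61 mA.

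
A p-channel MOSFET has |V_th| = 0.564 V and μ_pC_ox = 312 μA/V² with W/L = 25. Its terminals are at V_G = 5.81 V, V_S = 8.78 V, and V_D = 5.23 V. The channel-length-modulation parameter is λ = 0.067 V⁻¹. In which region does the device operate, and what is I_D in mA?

Saturation; I_D = 27.9 mA

V_SG = V_S − V_G = 8.78 − 5.81 = 2.97 V; V_SD = V_S − V_D = 8.78 − 5.23 = 3.55 V.
k_p = μ_pC_ox · (W/L) = 7.8 mA/V².
V_ov = V_SG − |V_th| = 2.97 − 0.564 = 2.41 V.
Since V_SD = 3.55 V ≥ V_ov = 2.41 V, the device is in saturation.
I_D = ½ k_p V_ov² (1 + λ V_SD) = 0.5 × 7.8 × 2.41² × (1 + 0.067 × 3.55) = 27.9 mA.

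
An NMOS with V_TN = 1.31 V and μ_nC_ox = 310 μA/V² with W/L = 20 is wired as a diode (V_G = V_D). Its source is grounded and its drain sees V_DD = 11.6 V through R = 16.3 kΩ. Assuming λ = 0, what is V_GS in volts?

V_GS = 1.75 V

With gate tied to drain, V_GS = V_DS ≥ V_GS − V_TN, so the device is in saturation.
k_n = μ_nC_ox · (W/L) = 6.2 mA/V².
KCL at the drain: ½ k_n (V_GS − V_TN)² = (V_DD − V_GS)/R.
Let x = V_GS − 1.31. Then 50.5 x² + x − 10.29 = 0, giving x = 0.441 V (positive root), so V_GS = 1.75 V.
I_D = (V_DD − V_GS)/R = (11.6 − 1.75) / 16.3 = 0.604 mA.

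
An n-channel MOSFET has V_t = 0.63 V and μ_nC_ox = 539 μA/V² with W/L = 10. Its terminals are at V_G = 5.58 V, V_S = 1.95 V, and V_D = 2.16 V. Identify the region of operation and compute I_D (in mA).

V_GS = V_G − V_S = 5.58 − 1.95 = 3.63 V; V_DS = V_D − V_S = 2.16 − 1.95 = 0.21 V.
k_n = μ_nC_ox · (W/L) = 5.39 mA/V².
V_ov = V_GS − V_t = 3.63 − 0.63 = 3 V.
Since V_DS = 0.21 V < V_ov = 3 V, the device is in the triode region.
I_D = k_n [V_ov · V_DS − ½ V_DS²] = 5.39 × [3 × 0.21 − 0.5 × 0.21²] = 3.28 mA.

Triode; I_D = 3.28 mA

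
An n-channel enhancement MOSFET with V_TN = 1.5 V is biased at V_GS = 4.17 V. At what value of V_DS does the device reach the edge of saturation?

The boundary between triode and saturation is V_DS = V_GS − V_TN = V_ov.
V_ov = 4.17 − 1.5 = 2.67 V.

V_DS,sat = 2.67 V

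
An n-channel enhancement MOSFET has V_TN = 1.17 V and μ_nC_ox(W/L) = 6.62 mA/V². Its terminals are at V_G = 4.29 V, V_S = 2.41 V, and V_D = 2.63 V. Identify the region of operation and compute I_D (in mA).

Triode; I_D = 0.874 mA

V_GS = V_G − V_S = 4.29 − 2.41 = 1.88 V; V_DS = V_D − V_S = 2.63 − 2.41 = 0.22 V.
V_ov = V_GS − V_TN = 1.88 − 1.17 = 0.71 V.
Since V_DS = 0.22 V < V_ov = 0.71 V, the device is in the triode region.
I_D = k_n [V_ov · V_DS − ½ V_DS²] = 6.62 × [0.71 × 0.22 − 0.5 × 0.22²] = 0.874 mA.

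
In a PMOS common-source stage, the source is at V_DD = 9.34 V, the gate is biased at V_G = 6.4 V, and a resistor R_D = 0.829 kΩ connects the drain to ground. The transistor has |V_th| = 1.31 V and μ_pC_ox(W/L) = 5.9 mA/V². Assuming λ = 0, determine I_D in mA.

I_D = 7.84 mA

V_SG = V_DD − V_G = 9.34 − 6.4 = 2.94 V, so V_ov = 2.94 − 1.31 = 1.63 V.
Assume saturation: I_D = ½ k_p V_ov² = 0.5 × 5.9 × 1.63² = 7.84 mA, giving V_SD = V_DD − I_D R_D = 9.34 − 7.84 × 0.829 = 2.84 V.
V_SD = 2.84 V ≥ V_ov = 1.63 V, confirming saturation.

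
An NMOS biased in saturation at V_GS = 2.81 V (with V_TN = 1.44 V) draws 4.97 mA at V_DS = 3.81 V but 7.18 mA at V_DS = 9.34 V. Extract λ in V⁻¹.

With V_GS fixed, I_D ∝ (1 + λ V_DS) in saturation, so I_D2/I_D1 = (1 + λ V_DS2)/(1 + λ V_DS1).
7.18/4.97 = 1.445 = (1 + 9.34 λ)/(1 + 3.81 λ).
Solving: λ (I_D1 V_DS2 − I_D2 V_DS1) = I_D2 − I_D1, so λ = (7.18 − 4.97) / (4.97 × 9.34 − 7.18 × 3.81) = 2.21 / 19.1 = 0.116 V⁻¹.

λ = 0.116 V⁻¹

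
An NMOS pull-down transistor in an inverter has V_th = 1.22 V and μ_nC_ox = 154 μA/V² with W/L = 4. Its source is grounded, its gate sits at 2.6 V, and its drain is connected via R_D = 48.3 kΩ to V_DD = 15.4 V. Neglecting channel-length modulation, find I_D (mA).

V_GS = V_G = 2.6 V, so V_ov = 2.6 − 1.22 = 1.38 V.
k_n = μ_nC_ox · (W/L) = 0.616 mA/V².
Assume saturation: I_D = ½ k_n V_ov² = 0.5 × 0.616 × 1.38² = 0.587 mA, giving V_DS = V_DD − I_D R_D = 15.4 − 0.587 × 48.3 = -12.9 V.
But -12.9 V < V_ov = 1.38 V, so the device is actually in triode.
In triode I_D = k_n[V_ov V_DS − ½ V_DS²] and I_D = (V_DD − V_DS)/R_D. Equating: 14.9 V_DS² − 42.06 V_DS + 15.4 = 0, giving V_DS = 0.432 V (the root below V_ov).
I_D = (15.4 − 0.432) / 48.3 = 0.31 mA.

I_D = 0.310 mA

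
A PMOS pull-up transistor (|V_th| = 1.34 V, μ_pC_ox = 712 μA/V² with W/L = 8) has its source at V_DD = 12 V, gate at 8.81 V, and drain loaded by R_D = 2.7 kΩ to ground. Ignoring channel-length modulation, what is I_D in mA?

V_SG = V_DD − V_G = 12 − 8.81 = 3.19 V, so V_ov = 3.19 − 1.34 = 1.85 V.
k_p = μ_pC_ox · (W/L) = 5.696 mA/V².
Assume saturation: I_D = ½ k_p V_ov² = 0.5 × 5.696 × 1.85² = 9.75 mA, giving V_SD = V_DD − I_D R_D = 12 − 9.75 × 2.7 = -14.3 V.
But -14.3 V < V_ov = 1.85 V, so the device is actually in triode.
In triode I_D = k_p[V_ov V_SD − ½ V_SD²] and I_D = (V_DD − V_SD)/R_D. Equating: 7.69 V_SD² − 29.45 V_SD + 12 = 0, giving V_SD = 0.464 V (the root below V_ov).
I_D = (12 − 0.464) / 2.7 = 4.27 mA.

I_D = 4.27 mA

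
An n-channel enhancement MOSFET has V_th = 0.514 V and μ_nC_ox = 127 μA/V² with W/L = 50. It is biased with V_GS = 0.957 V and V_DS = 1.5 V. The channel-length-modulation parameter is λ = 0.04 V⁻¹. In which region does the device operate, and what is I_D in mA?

k_n = μ_nC_ox · (W/L) = 6.35 mA/V².
V_ov = V_GS − V_th = 0.957 − 0.514 = 0.443 V.
Since V_DS = 1.5 V ≥ V_ov = 0.443 V, the device is in saturation.
I_D = ½ k_n V_ov² (1 + λ V_DS) = 0.5 × 6.35 × 0.443² × (1 + 0.04 × 1.5) = 0.66 mA.

Saturation; I_D = 0.660 mA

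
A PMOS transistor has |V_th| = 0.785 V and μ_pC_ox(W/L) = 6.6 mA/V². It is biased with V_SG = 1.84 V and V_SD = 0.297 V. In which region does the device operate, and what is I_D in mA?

Triode; I_D = 1.78 mA

V_ov = V_SG − |V_th| = 1.84 − 0.785 = 1.06 V.
Since V_SD = 0.297 V < V_ov = 1.06 V, the device is in the triode region.
I_D = k_p [V_ov · V_SD − ½ V_SD²] = 6.6 × [1.06 × 0.297 − 0.5 × 0.297²] = 1.78 mA.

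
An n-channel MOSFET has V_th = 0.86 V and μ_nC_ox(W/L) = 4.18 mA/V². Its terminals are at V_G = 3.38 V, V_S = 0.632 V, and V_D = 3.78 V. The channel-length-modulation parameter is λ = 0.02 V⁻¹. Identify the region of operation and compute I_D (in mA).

V_GS = V_G − V_S = 3.38 − 0.632 = 2.75 V; V_DS = V_D − V_S = 3.78 − 0.632 = 3.15 V.
V_ov = V_GS − V_th = 2.75 − 0.86 = 1.89 V.
Since V_DS = 3.15 V ≥ V_ov = 1.89 V, the device is in saturation.
I_D = ½ k_n V_ov² (1 + λ V_DS) = 0.5 × 4.18 × 1.89² × (1 + 0.02 × 3.15) = 7.92 mA.

Saturation; I_D = 7.92 mA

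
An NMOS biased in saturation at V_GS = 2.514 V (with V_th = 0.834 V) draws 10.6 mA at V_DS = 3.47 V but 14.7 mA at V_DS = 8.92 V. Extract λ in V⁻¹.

With V_GS fixed, I_D ∝ (1 + λ V_DS) in saturation, so I_D2/I_D1 = (1 + λ V_DS2)/(1 + λ V_DS1).
14.7/10.6 = 1.387 = (1 + 8.92 λ)/(1 + 3.47 λ).
Solving: λ (I_D1 V_DS2 − I_D2 V_DS1) = I_D2 − I_D1, so λ = (14.7 − 10.6) / (10.6 × 8.92 − 14.7 × 3.47) = 4.1 / 43.5 = 0.0942 V⁻¹.

λ = 0.0942 V⁻¹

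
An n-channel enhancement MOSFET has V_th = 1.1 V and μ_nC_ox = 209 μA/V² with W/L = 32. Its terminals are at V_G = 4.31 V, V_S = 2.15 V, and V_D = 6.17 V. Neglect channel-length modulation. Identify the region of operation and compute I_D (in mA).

Saturation; I_D = 3.76 mA

V_GS = V_G − V_S = 4.31 − 2.15 = 2.16 V; V_DS = V_D − V_S = 6.17 − 2.15 = 4.02 V.
k_n = μ_nC_ox · (W/L) = 6.688 mA/V².
V_ov = V_GS − V_th = 2.16 − 1.1 = 1.06 V.
Since V_DS = 4.02 V ≥ V_ov = 1.06 V, the device is in saturation.
I_D = ½ k_n V_ov² = 0.5 × 6.688 × 1.06² = 3.76 mA.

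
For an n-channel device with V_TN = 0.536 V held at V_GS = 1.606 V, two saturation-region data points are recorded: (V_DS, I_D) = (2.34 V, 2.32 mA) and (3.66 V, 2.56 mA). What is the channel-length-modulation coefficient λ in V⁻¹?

λ = 0.0960 V⁻¹

With V_GS fixed, I_D ∝ (1 + λ V_DS) in saturation, so I_D2/I_D1 = (1 + λ V_DS2)/(1 + λ V_DS1).
2.56/2.32 = 1.103 = (1 + 3.66 λ)/(1 + 2.34 λ).
Solving: λ (I_D1 V_DS2 − I_D2 V_DS1) = I_D2 − I_D1, so λ = (2.56 − 2.32) / (2.32 × 3.66 − 2.56 × 2.34) = 0.24 / 2.5 = 0.096 V⁻¹.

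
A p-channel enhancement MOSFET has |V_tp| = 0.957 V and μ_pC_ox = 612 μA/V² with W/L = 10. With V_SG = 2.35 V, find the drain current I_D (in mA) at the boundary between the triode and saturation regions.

At the boundary V_SD = V_ov = V_SG − |V_tp| = 2.35 − 0.957 = 1.39 V.
k_p = μ_pC_ox · (W/L) = 6.12 mA/V².
I_D = ½ k_p V_ov² = 0.5 × 6.12 × 1.39² = 5.94 mA.

I_D = 5.94 mA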